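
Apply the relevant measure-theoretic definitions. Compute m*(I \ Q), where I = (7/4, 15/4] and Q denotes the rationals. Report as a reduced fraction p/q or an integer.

The interval I = (7/4, 15/4] has m(I) = 15/4 - 7/4 = 2 (endpoints are measure-zero, so open/closed/half-open agree). Write I = (I cap Q) u (I \ Q). The rationals in I are countable, so m*(I cap Q) = 0 (cover each rational by intervals whose total length is arbitrarily small). By countable subadditivity m*(I) <= m*(I cap Q) + m*(I \ Q), hence m*(I \ Q) >= m(I) = 2. The reverse inequality m*(I \ Q) <= m*(I) = 2 is trivial since (I \ Q) is a subset of I. Therefore m*(I \ Q) = 2.

2


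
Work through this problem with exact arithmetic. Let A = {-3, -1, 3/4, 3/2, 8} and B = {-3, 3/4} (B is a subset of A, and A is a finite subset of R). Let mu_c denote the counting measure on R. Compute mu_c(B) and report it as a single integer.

Counting measure assigns mu_c(E) = |E| (number of elements) when E is finite.
B has 2 element(s), so mu_c(B) = 2.

2


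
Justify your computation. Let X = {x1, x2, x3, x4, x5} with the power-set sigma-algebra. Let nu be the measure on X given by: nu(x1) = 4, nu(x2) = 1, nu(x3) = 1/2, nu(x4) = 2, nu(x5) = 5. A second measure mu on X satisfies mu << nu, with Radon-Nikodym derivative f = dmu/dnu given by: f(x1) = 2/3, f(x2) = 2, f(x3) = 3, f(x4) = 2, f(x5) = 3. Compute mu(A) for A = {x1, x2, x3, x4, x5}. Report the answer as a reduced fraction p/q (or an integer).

By the defining property of the Radon-Nikodym derivative, for every measurable set A,
  mu(A) = integral_A f dnu.
Since nu is a discrete measure concentrated on the atoms of X, the integral over A reduces to the sum
  mu(A) = sum_{x in A} f(x) * nu({x}).
Computing each term:
  x1: f(x1) * nu(x1) = 2/3 * 4 = 8/3.
  x2: f(x2) * nu(x2) = 2 * 1 = 2.
  x3: f(x3) * nu(x3) = 3 * 1/2 = 3/2.
  x4: f(x4) * nu(x4) = 2 * 2 = 4.
  x5: f(x5) * nu(x5) = 3 * 5 = 15.
Summing: mu(A) = 8/3 + 2 + 3/2 + 4 + 15 = 151/6.

151/6


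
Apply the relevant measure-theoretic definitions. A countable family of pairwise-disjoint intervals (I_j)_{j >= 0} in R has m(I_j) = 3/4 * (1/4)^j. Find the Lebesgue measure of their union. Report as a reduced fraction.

By countable additivity of the Lebesgue measure on pairwise disjoint measurable sets,
  m(union_{j >= 0} I_j) = sum_{j >= 0} m(I_j) = sum_{j >= 0} a * r^j,
  with a = 3/4 and r = 1/4.
Since 0 < r = 1/4 < 1, the geometric series converges:
  sum_{j >= 0} a * r^j = a / (1 - r).
  = 3/4 / (1 - 1/4)
  = 3/4 / (3/4)
  = 1.

1


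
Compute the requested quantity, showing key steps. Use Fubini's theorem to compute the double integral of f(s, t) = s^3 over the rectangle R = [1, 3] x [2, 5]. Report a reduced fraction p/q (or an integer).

f(s, t) is a tensor product of a function of s and a function of t, and both factors are bounded continuous (hence Lebesgue integrable) on the rectangle, so Fubini's theorem applies:
  integral_R f d(m x m) = (integral_a1^b1 s^3 ds) * (integral_a2^b2 1 dt).
Inner integral in s: integral_{1}^{3} s^3 ds = (3^4 - 1^4)/4
  = 20.
Inner integral in t: integral_{2}^{5} 1 dt = (5^1 - 2^1)/1
  = 3.
Product: (20) * (3) = 60.

60


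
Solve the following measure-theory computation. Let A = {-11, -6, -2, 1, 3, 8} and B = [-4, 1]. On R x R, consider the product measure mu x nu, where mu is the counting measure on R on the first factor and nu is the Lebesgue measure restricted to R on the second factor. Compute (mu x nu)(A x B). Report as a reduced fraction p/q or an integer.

For a measurable rectangle A x B, the product measure satisfies
  (mu x nu)(A x B) = mu(A) * nu(B).
  mu(A) = 6.
  nu(B) = 5.
  (mu x nu)(A x B) = 6 * 5 = 30.

30


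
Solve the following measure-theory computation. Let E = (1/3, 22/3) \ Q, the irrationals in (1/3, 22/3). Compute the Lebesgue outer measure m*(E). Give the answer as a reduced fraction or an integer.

The interval I = (1/3, 22/3) has m(I) = 22/3 - 1/3 = 7 (endpoints are measure-zero, so open/closed/half-open agree). Write I = (I cap Q) u (I \ Q). The rationals in I are countable, so m*(I cap Q) = 0 (cover each rational by intervals whose total length is arbitrarily small). By countable subadditivity m*(I) <= m*(I cap Q) + m*(I \ Q), hence m*(I \ Q) >= m(I) = 7. The reverse inequality m*(I \ Q) <= m*(I) = 7 is trivial since (I \ Q) is a subset of I. Therefore m*(I \ Q) = 7.

7


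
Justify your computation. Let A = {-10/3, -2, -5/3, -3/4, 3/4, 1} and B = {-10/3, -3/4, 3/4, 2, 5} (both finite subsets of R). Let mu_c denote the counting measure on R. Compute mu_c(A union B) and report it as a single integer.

Counting measure on a finite set equals cardinality. By inclusion-exclusion, |A union B| = |A| + |B| - |A cap B|.
|A| = 6, |B| = 5, |A cap B| = 3.
So mu_c(A union B) = 6 + 5 - 3 = 8.

8


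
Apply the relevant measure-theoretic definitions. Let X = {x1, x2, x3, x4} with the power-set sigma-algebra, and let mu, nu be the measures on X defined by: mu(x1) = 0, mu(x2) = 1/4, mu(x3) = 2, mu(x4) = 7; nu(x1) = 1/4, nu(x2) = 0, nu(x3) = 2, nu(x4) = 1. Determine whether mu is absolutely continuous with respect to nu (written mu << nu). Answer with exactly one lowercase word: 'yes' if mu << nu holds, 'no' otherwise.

mu << nu means: every nu-null measurable set is also mu-null; equivalently, for every atom x, if nu({x}) = 0 then mu({x}) = 0.
Checking each atom:
  x1: nu = 1/4 > 0 -> no constraint.
  x2: nu = 0, mu = 1/4 > 0 -> violates mu << nu.
  x3: nu = 2 > 0 -> no constraint.
  x4: nu = 1 > 0 -> no constraint.
The atom(s) x2 violate the condition (nu = 0 but mu > 0). Therefore mu is NOT absolutely continuous w.r.t. nu.

no


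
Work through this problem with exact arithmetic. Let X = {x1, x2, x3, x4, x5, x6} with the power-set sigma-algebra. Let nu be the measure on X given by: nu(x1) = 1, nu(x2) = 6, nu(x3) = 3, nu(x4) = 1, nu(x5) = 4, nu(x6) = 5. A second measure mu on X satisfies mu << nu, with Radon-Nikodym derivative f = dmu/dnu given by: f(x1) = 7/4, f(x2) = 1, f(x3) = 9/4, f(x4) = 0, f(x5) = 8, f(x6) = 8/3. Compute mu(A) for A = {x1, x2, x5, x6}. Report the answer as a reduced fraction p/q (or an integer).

By the defining property of the Radon-Nikodym derivative, for every measurable set A,
  mu(A) = integral_A f dnu.
Since nu is a discrete measure concentrated on the atoms of X, the integral over A reduces to the sum
  mu(A) = sum_{x in A} f(x) * nu({x}).
Computing each term:
  x1: f(x1) * nu(x1) = 7/4 * 1 = 7/4.
  x2: f(x2) * nu(x2) = 1 * 6 = 6.
  x5: f(x5) * nu(x5) = 8 * 4 = 32.
  x6: f(x6) * nu(x6) = 8/3 * 5 = 40/3.
Summing: mu(A) = 7/4 + 6 + 32 + 40/3 = 637/12.

637/12


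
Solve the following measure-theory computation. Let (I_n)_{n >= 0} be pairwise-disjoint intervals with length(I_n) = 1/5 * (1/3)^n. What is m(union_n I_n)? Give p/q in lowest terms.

By countable additivity of the Lebesgue measure on pairwise disjoint measurable sets,
  m(union_{n >= 0} I_n) = sum_{n >= 0} m(I_n) = sum_{n >= 0} a * r^n,
  with a = 1/5 and r = 1/3.
Since 0 < r = 1/3 < 1, the geometric series converges:
  sum_{n >= 0} a * r^n = a / (1 - r).
  = 1/5 / (1 - 1/3)
  = 1/5 / (2/3)
  = 3/10.

3/10


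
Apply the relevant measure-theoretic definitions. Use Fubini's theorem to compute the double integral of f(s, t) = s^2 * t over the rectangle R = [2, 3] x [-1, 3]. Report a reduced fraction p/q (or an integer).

f(s, t) is a tensor product of a function of s and a function of t, and both factors are bounded continuous (hence Lebesgue integrable) on the rectangle, so Fubini's theorem applies:
  integral_R f d(m x m) = (integral_a1^b1 s^2 ds) * (integral_a2^b2 t dt).
Inner integral in s: integral_{2}^{3} s^2 ds = (3^3 - 2^3)/3
  = 19/3.
Inner integral in t: integral_{-1}^{3} t dt = (3^2 - (-1)^2)/2
  = 4.
Product: (19/3) * (4) = 76/3.

76/3


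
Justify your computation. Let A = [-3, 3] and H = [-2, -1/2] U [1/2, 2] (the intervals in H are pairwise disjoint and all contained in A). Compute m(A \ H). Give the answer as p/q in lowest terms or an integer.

The ambient interval has length m(A) = 3 - (-3) = 6.
Since the holes are disjoint and sit inside A, by finite additivity
  m(H) = sum_i (b_i - a_i), and m(A \ H) = m(A) - m(H).
Computing the hole measures:
  m(H_1) = -1/2 - (-2) = 3/2.
  m(H_2) = 2 - 1/2 = 3/2.
Summed: m(H) = 3/2 + 3/2 = 3.
So m(A \ H) = 6 - 3 = 3.

3


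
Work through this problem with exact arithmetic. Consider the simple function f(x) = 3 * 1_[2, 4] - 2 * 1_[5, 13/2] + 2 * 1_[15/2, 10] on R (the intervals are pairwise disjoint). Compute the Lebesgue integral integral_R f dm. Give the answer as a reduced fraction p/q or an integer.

For a simple function f = sum_i c_i * 1_{A_i} with disjoint A_i,
  integral f dm = sum_i c_i * m(A_i).
Lengths of the A_i:
  m(A_1) = 4 - 2 = 2.
  m(A_2) = 13/2 - 5 = 3/2.
  m(A_3) = 10 - 15/2 = 5/2.
Contributions c_i * m(A_i):
  (3) * (2) = 6.
  (-2) * (3/2) = -3.
  (2) * (5/2) = 5.
Total: 6 - 3 + 5 = 8.

8


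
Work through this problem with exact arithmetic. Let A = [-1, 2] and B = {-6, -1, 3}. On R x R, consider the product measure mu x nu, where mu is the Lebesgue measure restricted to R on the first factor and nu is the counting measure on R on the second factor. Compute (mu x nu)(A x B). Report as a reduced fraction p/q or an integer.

For a measurable rectangle A x B, the product measure satisfies
  (mu x nu)(A x B) = mu(A) * nu(B).
  mu(A) = 3.
  nu(B) = 3.
  (mu x nu)(A x B) = 3 * 3 = 9.

9


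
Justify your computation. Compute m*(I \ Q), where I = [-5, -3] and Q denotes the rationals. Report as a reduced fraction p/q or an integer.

The interval I = [-5, -3] has m(I) = -3 - (-5) = 2 (endpoints are measure-zero, so open/closed/half-open agree). Write I = (I cap Q) u (I \ Q). The rationals in I are countable, so m*(I cap Q) = 0 (cover each rational by intervals whose total length is arbitrarily small). By countable subadditivity m*(I) <= m*(I cap Q) + m*(I \ Q), hence m*(I \ Q) >= m(I) = 2. The reverse inequality m*(I \ Q) <= m*(I) = 2 is trivial since (I \ Q) is a subset of I. Therefore m*(I \ Q) = 2.

2


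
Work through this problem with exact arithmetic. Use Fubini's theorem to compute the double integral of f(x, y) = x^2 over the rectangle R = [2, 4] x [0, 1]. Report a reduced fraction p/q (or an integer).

f(x, y) is a tensor product of a function of x and a function of y, and both factors are bounded continuous (hence Lebesgue integrable) on the rectangle, so Fubini's theorem applies:
  integral_R f d(m x m) = (integral_a1^b1 x^2 dx) * (integral_a2^b2 1 dy).
Inner integral in x: integral_{2}^{4} x^2 dx = (4^3 - 2^3)/3
  = 56/3.
Inner integral in y: integral_{0}^{1} 1 dy = (1^1 - 0^1)/1
  = 1.
Product: (56/3) * (1) = 56/3.

56/3


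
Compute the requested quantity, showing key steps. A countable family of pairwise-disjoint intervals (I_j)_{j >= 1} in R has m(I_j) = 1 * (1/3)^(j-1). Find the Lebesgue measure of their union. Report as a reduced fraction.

By countable additivity of the Lebesgue measure on pairwise disjoint measurable sets,
  m(union_{j >= 1} I_j) = sum_{j >= 1} m(I_j) = sum_{j >= 1} a * r^(j-1),
  with a = 1 and r = 1/3.
Since 0 < r = 1/3 < 1, the geometric series converges:
  sum_{j >= 1} a * r^(j-1) = a / (1 - r).
  = 1 / (1 - 1/3)
  = 1 / (2/3)
  = 3/2.

3/2


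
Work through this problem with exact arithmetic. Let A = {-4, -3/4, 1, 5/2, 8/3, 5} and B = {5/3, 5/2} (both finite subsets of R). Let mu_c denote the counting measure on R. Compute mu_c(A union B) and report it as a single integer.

Counting measure on a finite set equals cardinality. By inclusion-exclusion, |A union B| = |A| + |B| - |A cap B|.
|A| = 6, |B| = 2, |A cap B| = 1.
So mu_c(A union B) = 6 + 2 - 1 = 7.

7


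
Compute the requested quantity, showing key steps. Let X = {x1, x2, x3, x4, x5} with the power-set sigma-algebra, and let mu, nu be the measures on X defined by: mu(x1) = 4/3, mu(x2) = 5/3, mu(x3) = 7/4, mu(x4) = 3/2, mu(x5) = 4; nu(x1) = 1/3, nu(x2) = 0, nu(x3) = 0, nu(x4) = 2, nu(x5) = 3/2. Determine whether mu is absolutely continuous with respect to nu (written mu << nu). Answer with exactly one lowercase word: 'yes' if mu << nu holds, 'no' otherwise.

mu << nu means: every nu-null measurable set is also mu-null; equivalently, for every atom x, if nu({x}) = 0 then mu({x}) = 0.
Checking each atom:
  x1: nu = 1/3 > 0 -> no constraint.
  x2: nu = 0, mu = 5/3 > 0 -> violates mu << nu.
  x3: nu = 0, mu = 7/4 > 0 -> violates mu << nu.
  x4: nu = 2 > 0 -> no constraint.
  x5: nu = 3/2 > 0 -> no constraint.
The atom(s) x2, x3 violate the condition (nu = 0 but mu > 0). Therefore mu is NOT absolutely continuous w.r.t. nu.

no


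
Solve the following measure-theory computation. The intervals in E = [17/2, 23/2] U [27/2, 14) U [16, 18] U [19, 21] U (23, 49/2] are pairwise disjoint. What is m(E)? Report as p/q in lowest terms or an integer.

For pairwise disjoint intervals, m(union_i I_i) = sum_i m(I_i),
and m is invariant under swapping open/closed endpoints (single points have measure 0).
So m(E) = sum_i (b_i - a_i).
  I_1 has length 23/2 - 17/2 = 3.
  I_2 has length 14 - 27/2 = 1/2.
  I_3 has length 18 - 16 = 2.
  I_4 has length 21 - 19 = 2.
  I_5 has length 49/2 - 23 = 3/2.
Summing:
  m(E) = 3 + 1/2 + 2 + 2 + 3/2 = 9.

9


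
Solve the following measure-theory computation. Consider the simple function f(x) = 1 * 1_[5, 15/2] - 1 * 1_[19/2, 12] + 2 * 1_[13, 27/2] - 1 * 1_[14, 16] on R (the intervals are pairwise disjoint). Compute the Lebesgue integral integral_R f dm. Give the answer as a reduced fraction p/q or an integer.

For a simple function f = sum_i c_i * 1_{A_i} with disjoint A_i,
  integral f dm = sum_i c_i * m(A_i).
Lengths of the A_i:
  m(A_1) = 15/2 - 5 = 5/2.
  m(A_2) = 12 - 19/2 = 5/2.
  m(A_3) = 27/2 - 13 = 1/2.
  m(A_4) = 16 - 14 = 2.
Contributions c_i * m(A_i):
  (1) * (5/2) = 5/2.
  (-1) * (5/2) = -5/2.
  (2) * (1/2) = 1.
  (-1) * (2) = -2.
Total: 5/2 - 5/2 + 1 - 2 = -1.

-1


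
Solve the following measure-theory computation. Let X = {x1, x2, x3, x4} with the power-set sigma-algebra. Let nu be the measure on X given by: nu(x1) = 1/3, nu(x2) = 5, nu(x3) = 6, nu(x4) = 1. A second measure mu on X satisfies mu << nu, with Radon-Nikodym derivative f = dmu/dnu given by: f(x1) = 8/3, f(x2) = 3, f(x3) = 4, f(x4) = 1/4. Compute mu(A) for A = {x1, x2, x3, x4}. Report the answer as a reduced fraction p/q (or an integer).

By the defining property of the Radon-Nikodym derivative, for every measurable set A,
  mu(A) = integral_A f dnu.
Since nu is a discrete measure concentrated on the atoms of X, the integral over A reduces to the sum
  mu(A) = sum_{x in A} f(x) * nu({x}).
Computing each term:
  x1: f(x1) * nu(x1) = 8/3 * 1/3 = 8/9.
  x2: f(x2) * nu(x2) = 3 * 5 = 15.
  x3: f(x3) * nu(x3) = 4 * 6 = 24.
  x4: f(x4) * nu(x4) = 1/4 * 1 = 1/4.
Summing: mu(A) = 8/9 + 15 + 24 + 1/4 = 1445/36.

1445/36


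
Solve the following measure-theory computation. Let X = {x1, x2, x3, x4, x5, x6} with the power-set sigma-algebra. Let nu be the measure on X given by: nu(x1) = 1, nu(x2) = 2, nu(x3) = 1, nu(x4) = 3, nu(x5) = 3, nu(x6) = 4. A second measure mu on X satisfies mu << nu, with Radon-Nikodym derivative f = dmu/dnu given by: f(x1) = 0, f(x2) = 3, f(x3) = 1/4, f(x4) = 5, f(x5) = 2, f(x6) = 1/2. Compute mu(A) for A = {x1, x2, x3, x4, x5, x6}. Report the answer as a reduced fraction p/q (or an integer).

By the defining property of the Radon-Nikodym derivative, for every measurable set A,
  mu(A) = integral_A f dnu.
Since nu is a discrete measure concentrated on the atoms of X, the integral over A reduces to the sum
  mu(A) = sum_{x in A} f(x) * nu({x}).
Computing each term:
  x1: f(x1) * nu(x1) = 0 * 1 = 0.
  x2: f(x2) * nu(x2) = 3 * 2 = 6.
  x3: f(x3) * nu(x3) = 1/4 * 1 = 1/4.
  x4: f(x4) * nu(x4) = 5 * 3 = 15.
  x5: f(x5) * nu(x5) = 2 * 3 = 6.
  x6: f(x6) * nu(x6) = 1/2 * 4 = 2.
Summing: mu(A) = 0 + 6 + 1/4 + 15 + 6 + 2 = 117/4.

117/4


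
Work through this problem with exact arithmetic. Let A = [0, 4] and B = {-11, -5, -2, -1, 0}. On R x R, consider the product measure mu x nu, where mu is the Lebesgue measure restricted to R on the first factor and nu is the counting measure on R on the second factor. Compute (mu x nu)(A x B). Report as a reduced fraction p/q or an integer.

For a measurable rectangle A x B, the product measure satisfies
  (mu x nu)(A x B) = mu(A) * nu(B).
  mu(A) = 4.
  nu(B) = 5.
  (mu x nu)(A x B) = 4 * 5 = 20.

20


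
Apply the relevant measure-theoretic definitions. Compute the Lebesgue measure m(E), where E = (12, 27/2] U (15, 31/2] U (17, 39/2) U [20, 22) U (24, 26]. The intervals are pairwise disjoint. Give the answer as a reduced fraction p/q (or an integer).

For pairwise disjoint intervals, m(union_i I_i) = sum_i m(I_i),
and m is invariant under swapping open/closed endpoints (single points have measure 0).
So m(E) = sum_i (b_i - a_i).
  I_1 has length 27/2 - 12 = 3/2.
  I_2 has length 31/2 - 15 = 1/2.
  I_3 has length 39/2 - 17 = 5/2.
  I_4 has length 22 - 20 = 2.
  I_5 has length 26 - 24 = 2.
Summing:
  m(E) = 3/2 + 1/2 + 5/2 + 2 + 2 = 17/2.

17/2


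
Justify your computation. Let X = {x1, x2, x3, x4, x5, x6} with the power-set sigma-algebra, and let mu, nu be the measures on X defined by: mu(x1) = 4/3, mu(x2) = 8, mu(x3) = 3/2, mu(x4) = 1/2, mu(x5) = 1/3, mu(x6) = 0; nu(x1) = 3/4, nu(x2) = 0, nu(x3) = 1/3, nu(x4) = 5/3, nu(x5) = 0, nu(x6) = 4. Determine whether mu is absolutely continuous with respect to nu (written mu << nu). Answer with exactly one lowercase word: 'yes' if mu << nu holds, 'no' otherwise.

mu << nu means: every nu-null measurable set is also mu-null; equivalently, for every atom x, if nu({x}) = 0 then mu({x}) = 0.
Checking each atom:
  x1: nu = 3/4 > 0 -> no constraint.
  x2: nu = 0, mu = 8 > 0 -> violates mu << nu.
  x3: nu = 1/3 > 0 -> no constraint.
  x4: nu = 5/3 > 0 -> no constraint.
  x5: nu = 0, mu = 1/3 > 0 -> violates mu << nu.
  x6: nu = 4 > 0 -> no constraint.
The atom(s) x2, x5 violate the condition (nu = 0 but mu > 0). Therefore mu is NOT absolutely continuous w.r.t. nu.

no


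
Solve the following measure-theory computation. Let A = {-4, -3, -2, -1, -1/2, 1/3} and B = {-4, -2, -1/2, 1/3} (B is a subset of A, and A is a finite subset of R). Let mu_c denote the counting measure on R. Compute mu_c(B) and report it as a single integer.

Counting measure assigns mu_c(E) = |E| (number of elements) when E is finite.
B has 4 element(s), so mu_c(B) = 4.

4


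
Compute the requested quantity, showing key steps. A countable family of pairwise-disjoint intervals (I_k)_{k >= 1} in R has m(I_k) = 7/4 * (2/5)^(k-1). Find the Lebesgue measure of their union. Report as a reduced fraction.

By countable additivity of the Lebesgue measure on pairwise disjoint measurable sets,
  m(union_{k >= 1} I_k) = sum_{k >= 1} m(I_k) = sum_{k >= 1} a * r^(k-1),
  with a = 7/4 and r = 2/5.
Since 0 < r = 2/5 < 1, the geometric series converges:
  sum_{k >= 1} a * r^(k-1) = a / (1 - r).
  = 7/4 / (1 - 2/5)
  = 7/4 / (3/5)
  = 35/12.

35/12


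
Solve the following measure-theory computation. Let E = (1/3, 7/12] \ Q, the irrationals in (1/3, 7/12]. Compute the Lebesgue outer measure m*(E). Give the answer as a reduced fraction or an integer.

The interval I = (1/3, 7/12] has m(I) = 7/12 - 1/3 = 1/4 (endpoints are measure-zero, so open/closed/half-open agree). Write I = (I cap Q) u (I \ Q). The rationals in I are countable, so m*(I cap Q) = 0 (cover each rational by intervals whose total length is arbitrarily small). By countable subadditivity m*(I) <= m*(I cap Q) + m*(I \ Q), hence m*(I \ Q) >= m(I) = 1/4. The reverse inequality m*(I \ Q) <= m*(I) = 1/4 is trivial since (I \ Q) is a subset of I. Therefore m*(I \ Q) = 1/4.

1/4


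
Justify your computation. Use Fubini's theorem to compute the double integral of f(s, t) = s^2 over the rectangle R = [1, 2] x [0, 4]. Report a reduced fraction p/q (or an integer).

f(s, t) is a tensor product of a function of s and a function of t, and both factors are bounded continuous (hence Lebesgue integrable) on the rectangle, so Fubini's theorem applies:
  integral_R f d(m x m) = (integral_a1^b1 s^2 ds) * (integral_a2^b2 1 dt).
Inner integral in s: integral_{1}^{2} s^2 ds = (2^3 - 1^3)/3
  = 7/3.
Inner integral in t: integral_{0}^{4} 1 dt = (4^1 - 0^1)/1
  = 4.
Product: (7/3) * (4) = 28/3.

28/3


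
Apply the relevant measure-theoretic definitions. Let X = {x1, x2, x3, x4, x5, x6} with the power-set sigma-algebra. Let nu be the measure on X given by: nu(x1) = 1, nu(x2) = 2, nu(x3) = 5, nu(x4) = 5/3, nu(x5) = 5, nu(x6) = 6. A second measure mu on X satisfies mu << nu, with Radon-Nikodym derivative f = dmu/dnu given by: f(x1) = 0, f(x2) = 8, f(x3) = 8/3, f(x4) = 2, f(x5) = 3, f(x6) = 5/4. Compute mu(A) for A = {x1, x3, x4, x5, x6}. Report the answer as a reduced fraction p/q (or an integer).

By the defining property of the Radon-Nikodym derivative, for every measurable set A,
  mu(A) = integral_A f dnu.
Since nu is a discrete measure concentrated on the atoms of X, the integral over A reduces to the sum
  mu(A) = sum_{x in A} f(x) * nu({x}).
Computing each term:
  x1: f(x1) * nu(x1) = 0 * 1 = 0.
  x3: f(x3) * nu(x3) = 8/3 * 5 = 40/3.
  x4: f(x4) * nu(x4) = 2 * 5/3 = 10/3.
  x5: f(x5) * nu(x5) = 3 * 5 = 15.
  x6: f(x6) * nu(x6) = 5/4 * 6 = 15/2.
Summing: mu(A) = 0 + 40/3 + 10/3 + 15 + 15/2 = 235/6.

235/6


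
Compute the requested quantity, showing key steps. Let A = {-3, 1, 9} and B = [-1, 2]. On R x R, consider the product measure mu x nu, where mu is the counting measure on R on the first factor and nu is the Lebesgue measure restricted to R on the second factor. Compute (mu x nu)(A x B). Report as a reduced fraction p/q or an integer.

For a measurable rectangle A x B, the product measure satisfies
  (mu x nu)(A x B) = mu(A) * nu(B).
  mu(A) = 3.
  nu(B) = 3.
  (mu x nu)(A x B) = 3 * 3 = 9.

9


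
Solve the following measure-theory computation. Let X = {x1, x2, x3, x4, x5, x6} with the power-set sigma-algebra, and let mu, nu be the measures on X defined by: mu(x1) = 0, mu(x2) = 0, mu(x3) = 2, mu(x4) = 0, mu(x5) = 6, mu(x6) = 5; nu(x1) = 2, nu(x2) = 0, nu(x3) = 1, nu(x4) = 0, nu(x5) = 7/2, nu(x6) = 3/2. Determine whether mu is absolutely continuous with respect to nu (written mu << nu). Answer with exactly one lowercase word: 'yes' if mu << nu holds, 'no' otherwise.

mu << nu means: every nu-null measurable set is also mu-null; equivalently, for every atom x, if nu({x}) = 0 then mu({x}) = 0.
Checking each atom:
  x1: nu = 2 > 0 -> no constraint.
  x2: nu = 0, mu = 0 -> consistent with mu << nu.
  x3: nu = 1 > 0 -> no constraint.
  x4: nu = 0, mu = 0 -> consistent with mu << nu.
  x5: nu = 7/2 > 0 -> no constraint.
  x6: nu = 3/2 > 0 -> no constraint.
No atom violates the condition. Therefore mu << nu.

yes


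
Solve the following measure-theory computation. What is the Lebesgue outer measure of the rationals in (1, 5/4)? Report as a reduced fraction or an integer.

The set Q cap (1, 5/4) is countable (a subset of the countable set Q). Lebesgue outer measure of any countable set is 0: each singleton {q} has m*({q}) = 0, and by countable subadditivity m*(union_k {q_k}) <= sum_k m*({q_k}) = sum_k 0 = 0. The reverse inequality m*(E) >= 0 is automatic. So m*(Q cap (1, 5/4)) = 0.

0


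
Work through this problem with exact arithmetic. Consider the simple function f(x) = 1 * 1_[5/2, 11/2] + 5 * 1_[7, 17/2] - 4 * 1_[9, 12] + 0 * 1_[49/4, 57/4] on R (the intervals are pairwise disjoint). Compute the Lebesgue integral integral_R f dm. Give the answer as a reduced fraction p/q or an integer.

For a simple function f = sum_i c_i * 1_{A_i} with disjoint A_i,
  integral f dm = sum_i c_i * m(A_i).
Lengths of the A_i:
  m(A_1) = 11/2 - 5/2 = 3.
  m(A_2) = 17/2 - 7 = 3/2.
  m(A_3) = 12 - 9 = 3.
  m(A_4) = 57/4 - 49/4 = 2.
Contributions c_i * m(A_i):
  (1) * (3) = 3.
  (5) * (3/2) = 15/2.
  (-4) * (3) = -12.
  (0) * (2) = 0.
Total: 3 + 15/2 - 12 + 0 = -3/2.

-3/2


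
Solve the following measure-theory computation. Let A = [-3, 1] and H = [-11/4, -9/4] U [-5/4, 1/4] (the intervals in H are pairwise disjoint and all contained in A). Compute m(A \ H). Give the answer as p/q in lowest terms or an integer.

The ambient interval has length m(A) = 1 - (-3) = 4.
Since the holes are disjoint and sit inside A, by finite additivity
  m(H) = sum_i (b_i - a_i), and m(A \ H) = m(A) - m(H).
Computing the hole measures:
  m(H_1) = -9/4 - (-11/4) = 1/2.
  m(H_2) = 1/4 - (-5/4) = 3/2.
Summed: m(H) = 1/2 + 3/2 = 2.
So m(A \ H) = 4 - 2 = 2.

2


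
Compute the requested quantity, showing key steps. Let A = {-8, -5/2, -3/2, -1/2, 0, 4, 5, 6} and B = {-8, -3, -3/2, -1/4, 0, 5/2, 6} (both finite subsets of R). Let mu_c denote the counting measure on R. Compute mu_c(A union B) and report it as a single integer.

Counting measure on a finite set equals cardinality. By inclusion-exclusion, |A union B| = |A| + |B| - |A cap B|.
|A| = 8, |B| = 7, |A cap B| = 4.
So mu_c(A union B) = 8 + 7 - 4 = 11.

11


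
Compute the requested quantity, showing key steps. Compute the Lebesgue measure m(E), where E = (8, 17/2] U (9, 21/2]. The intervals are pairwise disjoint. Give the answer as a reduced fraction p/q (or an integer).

For pairwise disjoint intervals, m(union_i I_i) = sum_i m(I_i),
and m is invariant under swapping open/closed endpoints (single points have measure 0).
So m(E) = sum_i (b_i - a_i).
  I_1 has length 17/2 - 8 = 1/2.
  I_2 has length 21/2 - 9 = 3/2.
Summing:
  m(E) = 1/2 + 3/2 = 2.

2


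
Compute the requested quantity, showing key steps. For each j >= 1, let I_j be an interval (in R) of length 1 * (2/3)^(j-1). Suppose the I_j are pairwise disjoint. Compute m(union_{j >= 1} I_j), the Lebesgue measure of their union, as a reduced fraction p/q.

By countable additivity of the Lebesgue measure on pairwise disjoint measurable sets,
  m(union_{j >= 1} I_j) = sum_{j >= 1} m(I_j) = sum_{j >= 1} a * r^(j-1),
  with a = 1 and r = 2/3.
Since 0 < r = 2/3 < 1, the geometric series converges:
  sum_{j >= 1} a * r^(j-1) = a / (1 - r).
  = 1 / (1 - 2/3)
  = 1 / (1/3)
  = 3.

3


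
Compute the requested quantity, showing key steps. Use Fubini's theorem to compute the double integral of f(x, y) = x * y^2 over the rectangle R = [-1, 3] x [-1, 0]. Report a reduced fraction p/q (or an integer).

f(x, y) is a tensor product of a function of x and a function of y, and both factors are bounded continuous (hence Lebesgue integrable) on the rectangle, so Fubini's theorem applies:
  integral_R f d(m x m) = (integral_a1^b1 x dx) * (integral_a2^b2 y^2 dy).
Inner integral in x: integral_{-1}^{3} x dx = (3^2 - (-1)^2)/2
  = 4.
Inner integral in y: integral_{-1}^{0} y^2 dy = (0^3 - (-1)^3)/3
  = 1/3.
Product: (4) * (1/3) = 4/3.

4/3


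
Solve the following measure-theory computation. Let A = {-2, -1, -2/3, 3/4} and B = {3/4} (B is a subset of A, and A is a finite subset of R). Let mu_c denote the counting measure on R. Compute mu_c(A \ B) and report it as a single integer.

Counting measure assigns mu_c(E) = |E| (number of elements) when E is finite. For B subset A, A \ B is the set of elements of A not in B, so |A \ B| = |A| - |B|.
|A| = 4, |B| = 1, so mu_c(A \ B) = 4 - 1 = 3.

3


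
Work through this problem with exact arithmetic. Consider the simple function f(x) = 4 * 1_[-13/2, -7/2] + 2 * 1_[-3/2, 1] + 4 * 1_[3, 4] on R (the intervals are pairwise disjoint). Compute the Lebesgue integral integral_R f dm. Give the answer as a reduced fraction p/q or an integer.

For a simple function f = sum_i c_i * 1_{A_i} with disjoint A_i,
  integral f dm = sum_i c_i * m(A_i).
Lengths of the A_i:
  m(A_1) = -7/2 - (-13/2) = 3.
  m(A_2) = 1 - (-3/2) = 5/2.
  m(A_3) = 4 - 3 = 1.
Contributions c_i * m(A_i):
  (4) * (3) = 12.
  (2) * (5/2) = 5.
  (4) * (1) = 4.
Total: 12 + 5 + 4 = 21.

21


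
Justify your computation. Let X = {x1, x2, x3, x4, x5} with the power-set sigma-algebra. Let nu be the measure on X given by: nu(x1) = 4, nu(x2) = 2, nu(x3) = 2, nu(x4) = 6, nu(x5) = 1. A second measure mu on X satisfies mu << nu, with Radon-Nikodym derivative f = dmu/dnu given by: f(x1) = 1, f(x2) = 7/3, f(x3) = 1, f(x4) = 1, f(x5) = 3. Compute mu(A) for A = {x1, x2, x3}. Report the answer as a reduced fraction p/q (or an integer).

By the defining property of the Radon-Nikodym derivative, for every measurable set A,
  mu(A) = integral_A f dnu.
Since nu is a discrete measure concentrated on the atoms of X, the integral over A reduces to the sum
  mu(A) = sum_{x in A} f(x) * nu({x}).
Computing each term:
  x1: f(x1) * nu(x1) = 1 * 4 = 4.
  x2: f(x2) * nu(x2) = 7/3 * 2 = 14/3.
  x3: f(x3) * nu(x3) = 1 * 2 = 2.
Summing: mu(A) = 4 + 14/3 + 2 = 32/3.

32/3


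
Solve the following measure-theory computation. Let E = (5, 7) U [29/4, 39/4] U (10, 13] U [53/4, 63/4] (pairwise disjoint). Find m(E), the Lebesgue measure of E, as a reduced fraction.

For pairwise disjoint intervals, m(union_i I_i) = sum_i m(I_i),
and m is invariant under swapping open/closed endpoints (single points have measure 0).
So m(E) = sum_i (b_i - a_i).
  I_1 has length 7 - 5 = 2.
  I_2 has length 39/4 - 29/4 = 5/2.
  I_3 has length 13 - 10 = 3.
  I_4 has length 63/4 - 53/4 = 5/2.
Summing:
  m(E) = 2 + 5/2 + 3 + 5/2 = 10.

10


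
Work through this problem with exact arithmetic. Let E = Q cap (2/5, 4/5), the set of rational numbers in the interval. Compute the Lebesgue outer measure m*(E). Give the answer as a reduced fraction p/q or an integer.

The set Q cap (2/5, 4/5) is countable (a subset of the countable set Q). Lebesgue outer measure of any countable set is 0: each singleton {q} has m*({q}) = 0, and by countable subadditivity m*(union_k {q_k}) <= sum_k m*({q_k}) = sum_k 0 = 0. The reverse inequality m*(E) >= 0 is automatic. So m*(Q cap (2/5, 4/5)) = 0.

0


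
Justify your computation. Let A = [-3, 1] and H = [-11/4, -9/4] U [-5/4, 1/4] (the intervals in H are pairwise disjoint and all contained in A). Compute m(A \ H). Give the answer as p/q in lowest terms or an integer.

The ambient interval has length m(A) = 1 - (-3) = 4.
Since the holes are disjoint and sit inside A, by finite additivity
  m(H) = sum_i (b_i - a_i), and m(A \ H) = m(A) - m(H).
Computing the hole measures:
  m(H_1) = -9/4 - (-11/4) = 1/2.
  m(H_2) = 1/4 - (-5/4) = 3/2.
Summed: m(H) = 1/2 + 3/2 = 2.
So m(A \ H) = 4 - 2 = 2.

2


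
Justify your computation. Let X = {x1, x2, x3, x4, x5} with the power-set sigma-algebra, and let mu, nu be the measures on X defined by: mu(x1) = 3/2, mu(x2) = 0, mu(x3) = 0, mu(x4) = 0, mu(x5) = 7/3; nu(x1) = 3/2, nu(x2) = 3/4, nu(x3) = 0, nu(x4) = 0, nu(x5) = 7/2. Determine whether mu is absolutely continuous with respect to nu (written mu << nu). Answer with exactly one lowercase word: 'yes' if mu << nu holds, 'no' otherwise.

mu << nu means: every nu-null measurable set is also mu-null; equivalently, for every atom x, if nu({x}) = 0 then mu({x}) = 0.
Checking each atom:
  x1: nu = 3/2 > 0 -> no constraint.
  x2: nu = 3/4 > 0 -> no constraint.
  x3: nu = 0, mu = 0 -> consistent with mu << nu.
  x4: nu = 0, mu = 0 -> consistent with mu << nu.
  x5: nu = 7/2 > 0 -> no constraint.
No atom violates the condition. Therefore mu << nu.

yes


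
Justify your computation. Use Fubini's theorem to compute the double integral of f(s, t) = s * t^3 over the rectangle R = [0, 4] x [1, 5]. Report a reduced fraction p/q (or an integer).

f(s, t) is a tensor product of a function of s and a function of t, and both factors are bounded continuous (hence Lebesgue integrable) on the rectangle, so Fubini's theorem applies:
  integral_R f d(m x m) = (integral_a1^b1 s ds) * (integral_a2^b2 t^3 dt).
Inner integral in s: integral_{0}^{4} s ds = (4^2 - 0^2)/2
  = 8.
Inner integral in t: integral_{1}^{5} t^3 dt = (5^4 - 1^4)/4
  = 156.
Product: (8) * (156) = 1248.

1248


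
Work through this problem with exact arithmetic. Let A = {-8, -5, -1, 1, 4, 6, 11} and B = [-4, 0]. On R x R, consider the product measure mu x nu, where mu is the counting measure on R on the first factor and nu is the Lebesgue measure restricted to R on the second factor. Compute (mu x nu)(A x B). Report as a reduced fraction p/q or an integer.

For a measurable rectangle A x B, the product measure satisfies
  (mu x nu)(A x B) = mu(A) * nu(B).
  mu(A) = 7.
  nu(B) = 4.
  (mu x nu)(A x B) = 7 * 4 = 28.

28


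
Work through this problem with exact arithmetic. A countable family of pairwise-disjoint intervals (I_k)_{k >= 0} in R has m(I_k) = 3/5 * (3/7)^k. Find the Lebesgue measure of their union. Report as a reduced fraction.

By countable additivity of the Lebesgue measure on pairwise disjoint measurable sets,
  m(union_{k >= 0} I_k) = sum_{k >= 0} m(I_k) = sum_{k >= 0} a * r^k,
  with a = 3/5 and r = 3/7.
Since 0 < r = 3/7 < 1, the geometric series converges:
  sum_{k >= 0} a * r^k = a / (1 - r).
  = 3/5 / (1 - 3/7)
  = 3/5 / (4/7)
  = 21/20.

21/20


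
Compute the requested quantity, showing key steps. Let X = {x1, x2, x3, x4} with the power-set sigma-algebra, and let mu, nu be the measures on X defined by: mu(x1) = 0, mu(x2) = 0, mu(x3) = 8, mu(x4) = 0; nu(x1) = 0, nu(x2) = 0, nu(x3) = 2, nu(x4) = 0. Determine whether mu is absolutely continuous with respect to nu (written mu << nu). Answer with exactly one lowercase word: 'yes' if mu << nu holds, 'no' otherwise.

mu << nu means: every nu-null measurable set is also mu-null; equivalently, for every atom x, if nu({x}) = 0 then mu({x}) = 0.
Checking each atom:
  x1: nu = 0, mu = 0 -> consistent with mu << nu.
  x2: nu = 0, mu = 0 -> consistent with mu << nu.
  x3: nu = 2 > 0 -> no constraint.
  x4: nu = 0, mu = 0 -> consistent with mu << nu.
No atom violates the condition. Therefore mu << nu.

yes


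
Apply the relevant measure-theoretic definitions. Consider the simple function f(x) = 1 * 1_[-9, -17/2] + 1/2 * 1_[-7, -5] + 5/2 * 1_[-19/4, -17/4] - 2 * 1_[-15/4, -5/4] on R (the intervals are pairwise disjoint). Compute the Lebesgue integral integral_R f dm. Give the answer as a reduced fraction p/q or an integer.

For a simple function f = sum_i c_i * 1_{A_i} with disjoint A_i,
  integral f dm = sum_i c_i * m(A_i).
Lengths of the A_i:
  m(A_1) = -17/2 - (-9) = 1/2.
  m(A_2) = -5 - (-7) = 2.
  m(A_3) = -17/4 - (-19/4) = 1/2.
  m(A_4) = -5/4 - (-15/4) = 5/2.
Contributions c_i * m(A_i):
  (1) * (1/2) = 1/2.
  (1/2) * (2) = 1.
  (5/2) * (1/2) = 5/4.
  (-2) * (5/2) = -5.
Total: 1/2 + 1 + 5/4 - 5 = -9/4.

-9/4


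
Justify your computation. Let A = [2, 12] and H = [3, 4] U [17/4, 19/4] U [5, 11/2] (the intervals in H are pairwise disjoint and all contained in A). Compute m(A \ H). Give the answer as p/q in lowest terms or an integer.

The ambient interval has length m(A) = 12 - 2 = 10.
Since the holes are disjoint and sit inside A, by finite additivity
  m(H) = sum_i (b_i - a_i), and m(A \ H) = m(A) - m(H).
Computing the hole measures:
  m(H_1) = 4 - 3 = 1.
  m(H_2) = 19/4 - 17/4 = 1/2.
  m(H_3) = 11/2 - 5 = 1/2.
Summed: m(H) = 1 + 1/2 + 1/2 = 2.
So m(A \ H) = 10 - 2 = 8.

8


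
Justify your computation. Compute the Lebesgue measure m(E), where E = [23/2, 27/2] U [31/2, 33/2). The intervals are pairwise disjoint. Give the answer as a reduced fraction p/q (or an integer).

For pairwise disjoint intervals, m(union_i I_i) = sum_i m(I_i),
and m is invariant under swapping open/closed endpoints (single points have measure 0).
So m(E) = sum_i (b_i - a_i).
  I_1 has length 27/2 - 23/2 = 2.
  I_2 has length 33/2 - 31/2 = 1.
Summing:
  m(E) = 2 + 1 = 3.

3


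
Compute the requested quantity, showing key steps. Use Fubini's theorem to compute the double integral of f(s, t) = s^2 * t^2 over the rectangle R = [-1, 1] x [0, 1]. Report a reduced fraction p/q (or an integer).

f(s, t) is a tensor product of a function of s and a function of t, and both factors are bounded continuous (hence Lebesgue integrable) on the rectangle, so Fubini's theorem applies:
  integral_R f d(m x m) = (integral_a1^b1 s^2 ds) * (integral_a2^b2 t^2 dt).
Inner integral in s: integral_{-1}^{1} s^2 ds = (1^3 - (-1)^3)/3
  = 2/3.
Inner integral in t: integral_{0}^{1} t^2 dt = (1^3 - 0^3)/3
  = 1/3.
Product: (2/3) * (1/3) = 2/9.

2/9


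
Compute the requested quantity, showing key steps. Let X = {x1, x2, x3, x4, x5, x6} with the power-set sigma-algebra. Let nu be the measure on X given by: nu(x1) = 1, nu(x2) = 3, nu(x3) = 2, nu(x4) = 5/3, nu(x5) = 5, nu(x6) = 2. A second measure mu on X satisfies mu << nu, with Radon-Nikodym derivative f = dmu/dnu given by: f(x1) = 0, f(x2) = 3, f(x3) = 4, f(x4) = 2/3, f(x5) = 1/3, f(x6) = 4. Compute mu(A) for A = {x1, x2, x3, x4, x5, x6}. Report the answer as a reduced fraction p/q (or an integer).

By the defining property of the Radon-Nikodym derivative, for every measurable set A,
  mu(A) = integral_A f dnu.
Since nu is a discrete measure concentrated on the atoms of X, the integral over A reduces to the sum
  mu(A) = sum_{x in A} f(x) * nu({x}).
Computing each term:
  x1: f(x1) * nu(x1) = 0 * 1 = 0.
  x2: f(x2) * nu(x2) = 3 * 3 = 9.
  x3: f(x3) * nu(x3) = 4 * 2 = 8.
  x4: f(x4) * nu(x4) = 2/3 * 5/3 = 10/9.
  x5: f(x5) * nu(x5) = 1/3 * 5 = 5/3.
  x6: f(x6) * nu(x6) = 4 * 2 = 8.
Summing: mu(A) = 0 + 9 + 8 + 10/9 + 5/3 + 8 = 250/9.

250/9


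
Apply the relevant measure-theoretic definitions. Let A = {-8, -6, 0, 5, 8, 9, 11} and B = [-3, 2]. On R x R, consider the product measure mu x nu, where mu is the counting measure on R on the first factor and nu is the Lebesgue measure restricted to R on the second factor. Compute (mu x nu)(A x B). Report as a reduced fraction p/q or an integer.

For a measurable rectangle A x B, the product measure satisfies
  (mu x nu)(A x B) = mu(A) * nu(B).
  mu(A) = 7.
  nu(B) = 5.
  (mu x nu)(A x B) = 7 * 5 = 35.

35


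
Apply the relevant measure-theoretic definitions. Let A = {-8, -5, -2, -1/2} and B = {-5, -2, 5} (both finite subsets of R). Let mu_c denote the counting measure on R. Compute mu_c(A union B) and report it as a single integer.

Counting measure on a finite set equals cardinality. By inclusion-exclusion, |A union B| = |A| + |B| - |A cap B|.
|A| = 4, |B| = 3, |A cap B| = 2.
So mu_c(A union B) = 4 + 3 - 2 = 5.

5


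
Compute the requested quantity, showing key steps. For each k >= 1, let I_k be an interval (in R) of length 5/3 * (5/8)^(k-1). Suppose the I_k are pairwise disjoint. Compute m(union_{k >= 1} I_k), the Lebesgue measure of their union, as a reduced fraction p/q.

By countable additivity of the Lebesgue measure on pairwise disjoint measurable sets,
  m(union_{k >= 1} I_k) = sum_{k >= 1} m(I_k) = sum_{k >= 1} a * r^(k-1),
  with a = 5/3 and r = 5/8.
Since 0 < r = 5/8 < 1, the geometric series converges:
  sum_{k >= 1} a * r^(k-1) = a / (1 - r).
  = 5/3 / (1 - 5/8)
  = 5/3 / (3/8)
  = 40/9.

40/9


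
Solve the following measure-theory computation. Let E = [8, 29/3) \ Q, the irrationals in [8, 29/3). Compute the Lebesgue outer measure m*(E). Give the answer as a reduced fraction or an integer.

The interval I = [8, 29/3) has m(I) = 29/3 - 8 = 5/3 (endpoints are measure-zero, so open/closed/half-open agree). Write I = (I cap Q) u (I \ Q). The rationals in I are countable, so m*(I cap Q) = 0 (cover each rational by intervals whose total length is arbitrarily small). By countable subadditivity m*(I) <= m*(I cap Q) + m*(I \ Q), hence m*(I \ Q) >= m(I) = 5/3. The reverse inequality m*(I \ Q) <= m*(I) = 5/3 is trivial since (I \ Q) is a subset of I. Therefore m*(I \ Q) = 5/3.

5/3


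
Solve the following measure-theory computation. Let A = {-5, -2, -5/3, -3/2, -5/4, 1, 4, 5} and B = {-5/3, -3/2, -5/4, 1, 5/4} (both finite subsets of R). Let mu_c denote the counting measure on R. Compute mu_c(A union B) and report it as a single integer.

Counting measure on a finite set equals cardinality. By inclusion-exclusion, |A union B| = |A| + |B| - |A cap B|.
|A| = 8, |B| = 5, |A cap B| = 4.
So mu_c(A union B) = 8 + 5 - 4 = 9.

9


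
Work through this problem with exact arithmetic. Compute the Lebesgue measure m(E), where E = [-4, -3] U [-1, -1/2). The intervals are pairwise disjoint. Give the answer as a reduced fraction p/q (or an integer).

For pairwise disjoint intervals, m(union_i I_i) = sum_i m(I_i),
and m is invariant under swapping open/closed endpoints (single points have measure 0).
So m(E) = sum_i (b_i - a_i).
  I_1 has length -3 - (-4) = 1.
  I_2 has length -1/2 - (-1) = 1/2.
Summing:
  m(E) = 1 + 1/2 = 3/2.

3/2
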